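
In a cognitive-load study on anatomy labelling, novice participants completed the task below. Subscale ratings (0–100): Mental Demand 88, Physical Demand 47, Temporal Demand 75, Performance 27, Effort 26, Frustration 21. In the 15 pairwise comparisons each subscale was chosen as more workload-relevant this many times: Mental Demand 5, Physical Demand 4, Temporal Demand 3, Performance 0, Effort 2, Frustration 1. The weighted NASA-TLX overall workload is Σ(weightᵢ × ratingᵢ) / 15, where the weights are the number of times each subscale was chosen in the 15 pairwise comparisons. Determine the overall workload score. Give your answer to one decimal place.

61.7

The tallies are the weights (they sum to 15).
Weighted sum = 5·88 + 4·47 + 3·75 + 0·27 + 2·26 + 1·21
            = 440 + 188 + 225 + 0 + 52 + 21 = 926.
Overall workload = 926 / 15 = 61.7333 ≈ 61.7.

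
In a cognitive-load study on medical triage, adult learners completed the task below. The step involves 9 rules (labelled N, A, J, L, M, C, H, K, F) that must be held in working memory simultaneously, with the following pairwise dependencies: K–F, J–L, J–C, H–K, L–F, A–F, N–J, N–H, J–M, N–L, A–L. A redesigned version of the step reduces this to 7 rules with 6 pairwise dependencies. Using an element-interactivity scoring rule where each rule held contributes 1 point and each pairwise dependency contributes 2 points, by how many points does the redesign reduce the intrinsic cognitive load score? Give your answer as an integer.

12

Original: 9 × 1 + 11 × 2 = 9 + 22 = 31.
Redesigned: 7 × 1 + 6 × 2 = 7 + 12 = 19.
Reduction = 31 − 19 = 12.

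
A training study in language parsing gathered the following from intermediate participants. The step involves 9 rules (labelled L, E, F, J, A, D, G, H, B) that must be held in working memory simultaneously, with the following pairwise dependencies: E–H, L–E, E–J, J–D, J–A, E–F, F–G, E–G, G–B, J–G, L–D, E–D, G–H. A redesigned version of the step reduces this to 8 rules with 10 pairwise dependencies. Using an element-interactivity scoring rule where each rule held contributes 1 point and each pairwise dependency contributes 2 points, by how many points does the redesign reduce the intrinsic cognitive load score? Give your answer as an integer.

7

Original: 9 × 1 + 13 × 2 = 9 + 26 = 35.
Redesigned: 8 × 1 + 10 × 2 = 8 + 20 = 28.
Reduction = 35 − 28 = 7.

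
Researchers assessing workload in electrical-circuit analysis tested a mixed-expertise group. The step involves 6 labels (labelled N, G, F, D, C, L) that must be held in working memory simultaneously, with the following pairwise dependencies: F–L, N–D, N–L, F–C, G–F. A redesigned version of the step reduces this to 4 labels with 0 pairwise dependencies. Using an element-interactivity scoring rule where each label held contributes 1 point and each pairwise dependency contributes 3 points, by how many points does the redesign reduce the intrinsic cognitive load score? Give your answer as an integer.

Original: 6 × 1 + 5 × 3 = 6 + 15 = 21.
Redesigned: 4 × 1 + 0 × 3 = 4 + 0 = 4.
Reduction = 21 − 4 = 17.

17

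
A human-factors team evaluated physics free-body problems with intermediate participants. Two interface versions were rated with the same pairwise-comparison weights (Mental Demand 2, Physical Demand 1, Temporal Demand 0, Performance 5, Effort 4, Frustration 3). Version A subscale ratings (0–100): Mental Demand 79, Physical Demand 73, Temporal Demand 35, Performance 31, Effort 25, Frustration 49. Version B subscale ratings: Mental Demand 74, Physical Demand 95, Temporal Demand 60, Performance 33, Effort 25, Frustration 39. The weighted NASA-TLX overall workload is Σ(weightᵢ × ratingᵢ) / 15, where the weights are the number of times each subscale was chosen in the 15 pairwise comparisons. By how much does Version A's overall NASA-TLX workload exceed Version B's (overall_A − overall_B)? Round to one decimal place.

Version A weighted sum = 2·79 + 1·73 + 0·35 + 5·31 + 4·25 + 3·49 = 158 + 73 + 0 + 155 + 100 + 147 = 633; overall_A = 633/15 = 42.2000.
Version B weighted sum = 2·74 + 1·95 + 0·60 + 5·33 + 4·25 + 3·39 = 148 + 95 + 0 + 165 + 100 + 117 = 625; overall_B = 625/15 = 41.6667.
Difference = 42.2000 − 41.6667 = 0.5333 ≈ 0.5.

0.5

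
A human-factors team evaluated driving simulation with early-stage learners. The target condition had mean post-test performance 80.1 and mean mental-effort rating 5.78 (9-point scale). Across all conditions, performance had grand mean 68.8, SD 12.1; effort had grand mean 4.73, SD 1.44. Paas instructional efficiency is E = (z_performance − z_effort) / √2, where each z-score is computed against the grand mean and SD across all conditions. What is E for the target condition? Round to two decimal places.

z_performance = (80.1 − 68.8) / 12.1 = 11.3000 / 12.1 = 0.9339.
z_effort = (5.78 − 4.73) / 1.44 = 1.0500 / 1.44 = 0.7292.
z_P − z_E = 0.9339 − 0.7292 = 0.2047.
E = 0.2047 / √2 = 0.2047 / 1.41421 = 0.1447 ≈ 0.14.

0.14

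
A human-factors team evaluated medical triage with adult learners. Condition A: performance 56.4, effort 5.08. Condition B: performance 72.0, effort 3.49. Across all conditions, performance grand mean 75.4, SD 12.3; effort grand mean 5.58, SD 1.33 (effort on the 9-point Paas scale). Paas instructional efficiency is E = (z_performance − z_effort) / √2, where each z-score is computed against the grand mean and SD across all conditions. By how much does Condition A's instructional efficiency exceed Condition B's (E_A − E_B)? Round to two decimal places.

-1.74

Condition A: z_P = (56.4 − 75.4)/12.3 = -1.5447; z_E = (5.08 − 5.58)/1.33 = -0.3759; E_A = (-1.5447 − (-0.3759))/√2 = -0.8265.
Condition B: z_P = (72.0 − 75.4)/12.3 = -0.2764; z_E = (3.49 − 5.58)/1.33 = -1.5714; E_B = (-0.2764 − (-1.5714))/√2 = 0.9157.
E_A − E_B = -0.8265 − 0.9157 = -1.7422 ≈ -1.74.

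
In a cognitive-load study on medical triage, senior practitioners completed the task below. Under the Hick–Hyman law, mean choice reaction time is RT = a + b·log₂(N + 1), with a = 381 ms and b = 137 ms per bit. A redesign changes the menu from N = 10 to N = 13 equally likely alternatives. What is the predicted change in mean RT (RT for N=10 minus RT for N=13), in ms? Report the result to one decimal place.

-47.7

RT(10) = 381 + 137·log₂(11) = 381 + 137·3.4594 = 854.9378 ms.
RT(13) = 381 + 137·log₂(14) = 381 + 137·3.8074 = 902.6138 ms.
Difference = 854.9378 − 902.6138 = -47.6760 ≈ -47.7 ms.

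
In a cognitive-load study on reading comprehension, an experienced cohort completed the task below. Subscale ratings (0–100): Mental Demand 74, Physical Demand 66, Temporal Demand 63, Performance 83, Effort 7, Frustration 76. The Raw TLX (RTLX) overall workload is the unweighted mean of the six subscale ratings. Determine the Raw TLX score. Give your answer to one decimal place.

Sum of ratings = 74 + 66 + 63 + 83 + 7 + 76 = 369.
RTLX = 369 / 6 = 61.5000 ≈ 61.5.

61.5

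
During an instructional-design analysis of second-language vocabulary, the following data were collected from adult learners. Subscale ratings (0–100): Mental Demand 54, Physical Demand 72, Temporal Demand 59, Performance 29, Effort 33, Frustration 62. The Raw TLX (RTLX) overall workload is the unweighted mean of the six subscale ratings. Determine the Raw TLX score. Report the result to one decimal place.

51.5

Sum of ratings = 54 + 72 + 59 + 29 + 33 + 62 = 309.
RTLX = 309 / 6 = 51.5000 ≈ 51.5.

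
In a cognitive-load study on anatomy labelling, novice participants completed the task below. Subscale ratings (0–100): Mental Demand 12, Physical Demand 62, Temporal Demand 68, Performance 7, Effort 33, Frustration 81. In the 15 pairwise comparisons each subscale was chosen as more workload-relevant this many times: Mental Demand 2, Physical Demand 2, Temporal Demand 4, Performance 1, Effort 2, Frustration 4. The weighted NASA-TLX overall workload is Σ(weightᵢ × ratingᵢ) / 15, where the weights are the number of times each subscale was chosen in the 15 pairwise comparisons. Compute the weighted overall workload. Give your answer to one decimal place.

54.5

The tallies are the weights (they sum to 15).
Weighted sum = 2·12 + 2·62 + 4·68 + 1·7 + 2·33 + 4·81
            = 24 + 124 + 272 + 7 + 66 + 324 = 817.
Overall workload = 817 / 15 = 54.4667 ≈ 54.5.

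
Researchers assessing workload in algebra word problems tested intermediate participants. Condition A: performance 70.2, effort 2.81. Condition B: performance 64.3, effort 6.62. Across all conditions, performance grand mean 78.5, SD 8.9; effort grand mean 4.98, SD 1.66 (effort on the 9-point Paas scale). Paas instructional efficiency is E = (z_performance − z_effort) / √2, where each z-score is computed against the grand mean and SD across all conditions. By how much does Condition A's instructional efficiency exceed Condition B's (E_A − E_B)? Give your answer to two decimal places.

2.09

Condition A: z_P = (70.2 − 78.5)/8.9 = -0.9326; z_E = (2.81 − 4.98)/1.66 = -1.3072; E_A = (-0.9326 − (-1.3072))/√2 = 0.2649.
Condition B: z_P = (64.3 − 78.5)/8.9 = -1.5955; z_E = (6.62 − 4.98)/1.66 = 0.9880; E_B = (-1.5955 − 0.9880)/√2 = -1.8268.
E_A − E_B = 0.2649 − (-1.8268) = 2.0917 ≈ 2.09.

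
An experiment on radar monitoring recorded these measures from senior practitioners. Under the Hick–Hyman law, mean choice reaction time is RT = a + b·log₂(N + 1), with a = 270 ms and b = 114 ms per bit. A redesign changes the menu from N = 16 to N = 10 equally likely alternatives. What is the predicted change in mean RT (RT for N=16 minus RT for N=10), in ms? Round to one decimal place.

RT(16) = 270 + 114·log₂(17) = 270 + 114·4.0875 = 735.9750 ms.
RT(10) = 270 + 114·log₂(11) = 270 + 114·3.4594 = 664.3716 ms.
Difference = 735.9750 − 664.3716 = 71.6034 ≈ 71.6 ms.

71.6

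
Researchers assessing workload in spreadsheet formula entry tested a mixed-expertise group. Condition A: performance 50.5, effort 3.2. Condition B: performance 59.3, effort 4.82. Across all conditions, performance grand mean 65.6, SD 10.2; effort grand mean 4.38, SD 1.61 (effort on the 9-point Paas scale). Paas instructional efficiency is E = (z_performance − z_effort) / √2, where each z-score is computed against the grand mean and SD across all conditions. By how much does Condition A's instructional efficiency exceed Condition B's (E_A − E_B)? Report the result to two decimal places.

Condition A: z_P = (50.5 − 65.6)/10.2 = -1.4804; z_E = (3.2 − 4.38)/1.61 = -0.7329; E_A = (-1.4804 − (-0.7329))/√2 = -0.5286.
Condition B: z_P = (59.3 − 65.6)/10.2 = -0.6176; z_E = (4.82 − 4.38)/1.61 = 0.2733; E_B = (-0.6176 − 0.2733)/√2 = -0.6300.
E_A − E_B = -0.5286 − (-0.6300) = 0.1014 ≈ 0.10.

0.10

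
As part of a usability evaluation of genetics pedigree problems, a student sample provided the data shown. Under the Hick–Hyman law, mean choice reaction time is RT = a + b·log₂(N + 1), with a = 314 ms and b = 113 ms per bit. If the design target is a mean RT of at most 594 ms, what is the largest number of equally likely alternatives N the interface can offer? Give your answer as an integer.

Set 314 + 113·log₂(N + 1) ≤ 594.
log₂(N + 1) ≤ (594 − 314) / 113 = 2.4779.
N + 1 ≤ 2^2.4779 = 5.5709.
N ≤ 4.5709, so the largest integer N is 4.

4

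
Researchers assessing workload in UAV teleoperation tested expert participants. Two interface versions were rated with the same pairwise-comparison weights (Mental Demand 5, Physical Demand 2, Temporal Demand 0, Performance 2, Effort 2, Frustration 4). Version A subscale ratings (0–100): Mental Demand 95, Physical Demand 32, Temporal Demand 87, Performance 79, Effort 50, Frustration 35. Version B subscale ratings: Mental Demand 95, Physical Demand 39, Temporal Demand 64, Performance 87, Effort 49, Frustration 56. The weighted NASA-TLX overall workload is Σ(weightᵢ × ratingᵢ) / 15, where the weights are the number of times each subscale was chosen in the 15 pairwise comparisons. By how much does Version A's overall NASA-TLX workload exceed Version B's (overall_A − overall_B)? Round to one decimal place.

Version A weighted sum = 5·95 + 2·32 + 0·87 + 2·79 + 2·50 + 4·35 = 475 + 64 + 0 + 158 + 100 + 140 = 937; overall_A = 937/15 = 62.4667.
Version B weighted sum = 5·95 + 2·39 + 0·64 + 2·87 + 2·49 + 4·56 = 475 + 78 + 0 + 174 + 98 + 224 = 1049; overall_B = 1049/15 = 69.9333.
Difference = 62.4667 − 69.9333 = -7.4666 ≈ -7.5.

-7.5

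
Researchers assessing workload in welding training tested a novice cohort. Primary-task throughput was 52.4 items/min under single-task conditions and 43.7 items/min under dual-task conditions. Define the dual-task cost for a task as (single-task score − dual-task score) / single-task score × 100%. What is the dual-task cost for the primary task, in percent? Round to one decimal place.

16.6

Cost = (52.4 − 43.7) / 52.4 × 100%
     = 8.7000 / 52.4 × 100% = 16.6031%.
≈ 16.6%.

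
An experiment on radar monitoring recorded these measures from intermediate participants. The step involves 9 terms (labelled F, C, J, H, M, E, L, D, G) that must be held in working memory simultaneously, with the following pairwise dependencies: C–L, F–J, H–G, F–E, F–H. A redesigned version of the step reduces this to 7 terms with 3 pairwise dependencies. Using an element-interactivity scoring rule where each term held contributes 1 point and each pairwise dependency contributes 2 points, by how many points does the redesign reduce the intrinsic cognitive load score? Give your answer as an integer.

Original: 9 × 1 + 5 × 2 = 9 + 10 = 19.
Redesigned: 7 × 1 + 3 × 2 = 7 + 6 = 13.
Reduction = 19 − 13 = 6.

6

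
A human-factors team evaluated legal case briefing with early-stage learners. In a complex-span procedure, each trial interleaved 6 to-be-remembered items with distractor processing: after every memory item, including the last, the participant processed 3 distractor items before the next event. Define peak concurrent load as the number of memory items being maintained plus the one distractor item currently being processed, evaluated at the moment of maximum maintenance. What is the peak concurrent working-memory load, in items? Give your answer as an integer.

7

Maintenance is greatest during the distractor(s) after memory item 6: all 6 memory items are being held.
One distractor item is concurrently being processed.
Peak concurrent load = 6 + 1 = 7 items.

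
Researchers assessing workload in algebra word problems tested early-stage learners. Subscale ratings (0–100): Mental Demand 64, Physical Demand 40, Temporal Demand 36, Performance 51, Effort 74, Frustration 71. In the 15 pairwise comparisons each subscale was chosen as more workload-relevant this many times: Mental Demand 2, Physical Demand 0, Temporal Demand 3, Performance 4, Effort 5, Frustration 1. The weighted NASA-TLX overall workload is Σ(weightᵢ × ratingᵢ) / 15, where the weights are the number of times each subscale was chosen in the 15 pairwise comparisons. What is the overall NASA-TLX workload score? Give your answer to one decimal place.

The tallies are the weights (they sum to 15).
Weighted sum = 2·64 + 0·40 + 3·36 + 4·51 + 5·74 + 1·71
            = 128 + 0 + 108 + 204 + 370 + 71 = 881.
Overall workload = 881 / 15 = 58.7333 ≈ 58.7.

58.7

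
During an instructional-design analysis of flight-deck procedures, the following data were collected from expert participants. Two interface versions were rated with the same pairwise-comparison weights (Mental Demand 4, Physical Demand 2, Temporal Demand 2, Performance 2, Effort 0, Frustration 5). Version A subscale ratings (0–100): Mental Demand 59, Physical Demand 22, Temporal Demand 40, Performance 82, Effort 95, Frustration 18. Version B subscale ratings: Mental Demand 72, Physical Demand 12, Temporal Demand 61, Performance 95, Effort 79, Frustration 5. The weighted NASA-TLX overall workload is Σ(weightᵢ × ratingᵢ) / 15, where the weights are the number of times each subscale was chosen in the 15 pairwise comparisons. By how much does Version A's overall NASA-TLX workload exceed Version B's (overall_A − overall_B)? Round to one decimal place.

-2.3

Version A weighted sum = 4·59 + 2·22 + 2·40 + 2·82 + 0·95 + 5·18 = 236 + 44 + 80 + 164 + 0 + 90 = 614; overall_A = 614/15 = 40.9333.
Version B weighted sum = 4·72 + 2·12 + 2·61 + 2·95 + 0·79 + 5·5 = 288 + 24 + 122 + 190 + 0 + 25 = 649; overall_B = 649/15 = 43.2667.
Difference = 40.9333 − 43.2667 = -2.3334 ≈ -2.3.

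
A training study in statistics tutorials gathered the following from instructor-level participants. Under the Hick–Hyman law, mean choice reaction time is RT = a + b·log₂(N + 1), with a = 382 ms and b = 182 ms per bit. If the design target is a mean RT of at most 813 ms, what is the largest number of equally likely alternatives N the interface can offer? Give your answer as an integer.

4

Set 382 + 182·log₂(N + 1) ≤ 813.
log₂(N + 1) ≤ (813 − 382) / 182 = 2.3681.
N + 1 ≤ 2^2.3681 = 5.1626.
N ≤ 4.1626, so the largest integer N is 4.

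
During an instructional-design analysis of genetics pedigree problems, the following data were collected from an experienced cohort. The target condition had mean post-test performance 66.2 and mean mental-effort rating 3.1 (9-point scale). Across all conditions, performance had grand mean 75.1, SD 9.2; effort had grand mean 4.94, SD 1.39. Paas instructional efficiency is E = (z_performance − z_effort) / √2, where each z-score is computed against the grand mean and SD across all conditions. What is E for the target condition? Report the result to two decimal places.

0.25

z_performance = (66.2 − 75.1) / 9.2 = -8.9000 / 9.2 = -0.9674.
z_effort = (3.1 − 4.94) / 1.39 = -1.8400 / 1.39 = -1.3237.
z_P − z_E = -0.9674 − (-1.3237) = 0.3563.
E = 0.3563 / √2 = 0.3563 / 1.41421 = 0.2519 ≈ 0.25.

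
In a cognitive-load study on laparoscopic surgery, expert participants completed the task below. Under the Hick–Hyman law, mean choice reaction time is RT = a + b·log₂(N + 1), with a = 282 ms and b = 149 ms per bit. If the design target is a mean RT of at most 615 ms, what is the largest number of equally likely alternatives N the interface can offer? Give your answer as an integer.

Set 282 + 149·log₂(N + 1) ≤ 615.
log₂(N + 1) ≤ (615 − 282) / 149 = 2.2349.
N + 1 ≤ 2^2.2349 = 4.7073.
N ≤ 3.7073, so the largest integer N is 3.

3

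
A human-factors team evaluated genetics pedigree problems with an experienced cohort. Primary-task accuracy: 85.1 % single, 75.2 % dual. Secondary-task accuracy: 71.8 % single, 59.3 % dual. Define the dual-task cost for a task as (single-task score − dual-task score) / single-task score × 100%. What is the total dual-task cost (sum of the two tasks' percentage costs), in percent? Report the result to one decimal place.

Primary cost = (85.1 − 75.2) / 85.1 × 100% = 11.6334%.
Secondary cost = (71.8 − 59.3) / 71.8 × 100% = 17.4095%.
Total = 11.6334% + 17.4095% = 29.0429% ≈ 29.0%.

29.0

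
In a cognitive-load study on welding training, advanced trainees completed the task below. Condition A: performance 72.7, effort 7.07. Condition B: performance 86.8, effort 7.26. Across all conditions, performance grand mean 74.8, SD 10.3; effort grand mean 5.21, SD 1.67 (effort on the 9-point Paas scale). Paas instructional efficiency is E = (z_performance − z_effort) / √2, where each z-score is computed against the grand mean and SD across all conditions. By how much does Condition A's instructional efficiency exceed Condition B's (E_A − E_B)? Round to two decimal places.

-0.89

Condition A: z_P = (72.7 − 74.8)/10.3 = -0.2039; z_E = (7.07 − 5.21)/1.67 = 1.1138; E_A = (-0.2039 − 1.1138)/√2 = -0.9318.
Condition B: z_P = (86.8 − 74.8)/10.3 = 1.1650; z_E = (7.26 − 5.21)/1.67 = 1.2275; E_B = (1.1650 − 1.2275)/√2 = -0.0442.
E_A − E_B = -0.9318 − (-0.0442) = -0.8876 ≈ -0.89.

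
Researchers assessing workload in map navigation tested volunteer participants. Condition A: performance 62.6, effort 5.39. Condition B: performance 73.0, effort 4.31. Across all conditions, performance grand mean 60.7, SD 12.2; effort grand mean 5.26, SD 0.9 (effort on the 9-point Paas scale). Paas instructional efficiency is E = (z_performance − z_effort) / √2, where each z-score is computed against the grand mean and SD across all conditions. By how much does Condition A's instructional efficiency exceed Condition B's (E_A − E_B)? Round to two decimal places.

-1.45

Condition A: z_P = (62.6 − 60.7)/12.2 = 0.1557; z_E = (5.39 − 5.26)/0.9 = 0.1444; E_A = (0.1557 − 0.1444)/√2 = 0.0080.
Condition B: z_P = (73.0 − 60.7)/12.2 = 1.0082; z_E = (4.31 − 5.26)/0.9 = -1.0556; E_B = (1.0082 − (-1.0556))/√2 = 1.4593.
E_A − E_B = 0.0080 − 1.4593 = -1.4513 ≈ -1.45.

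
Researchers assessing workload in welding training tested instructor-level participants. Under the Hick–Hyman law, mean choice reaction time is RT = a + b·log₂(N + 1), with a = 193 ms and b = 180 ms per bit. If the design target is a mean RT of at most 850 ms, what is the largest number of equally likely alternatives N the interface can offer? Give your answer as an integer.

11

Set 193 + 180·log₂(N + 1) ≤ 850.
log₂(N + 1) ≤ (850 − 193) / 180 = 3.6500.
N + 1 ≤ 2^3.6500 = 12.5533.
N ≤ 11.5533, so the largest integer N is 11.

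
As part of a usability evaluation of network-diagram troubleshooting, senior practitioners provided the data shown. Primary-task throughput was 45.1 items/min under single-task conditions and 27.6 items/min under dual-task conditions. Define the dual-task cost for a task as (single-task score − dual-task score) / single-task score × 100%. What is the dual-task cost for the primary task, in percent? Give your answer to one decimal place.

Cost = (45.1 − 27.6) / 45.1 × 100%
     = 17.5000 / 45.1 × 100% = 38.8027%.
≈ 38.8%.

38.8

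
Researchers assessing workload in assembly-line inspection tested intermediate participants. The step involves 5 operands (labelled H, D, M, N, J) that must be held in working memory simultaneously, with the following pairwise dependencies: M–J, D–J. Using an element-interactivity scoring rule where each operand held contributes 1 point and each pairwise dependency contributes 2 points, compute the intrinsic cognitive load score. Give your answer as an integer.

Count of operands held simultaneously: 5.
Count of pairwise dependencies listed: 2.
Element contribution: 5 × 1 = 5.
Interaction contribution: 2 × 2 = 4.
Intrinsic load = 5 + 4 = 9.

9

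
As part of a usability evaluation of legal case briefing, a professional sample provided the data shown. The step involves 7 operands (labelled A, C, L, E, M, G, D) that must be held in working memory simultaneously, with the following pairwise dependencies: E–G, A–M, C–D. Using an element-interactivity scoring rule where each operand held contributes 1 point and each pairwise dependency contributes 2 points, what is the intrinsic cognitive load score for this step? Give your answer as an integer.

Count of operands held simultaneously: 7.
Count of pairwise dependencies listed: 3.
Element contribution: 7 × 1 = 7.
Interaction contribution: 3 × 2 = 6.
Intrinsic load = 7 + 6 = 13.

13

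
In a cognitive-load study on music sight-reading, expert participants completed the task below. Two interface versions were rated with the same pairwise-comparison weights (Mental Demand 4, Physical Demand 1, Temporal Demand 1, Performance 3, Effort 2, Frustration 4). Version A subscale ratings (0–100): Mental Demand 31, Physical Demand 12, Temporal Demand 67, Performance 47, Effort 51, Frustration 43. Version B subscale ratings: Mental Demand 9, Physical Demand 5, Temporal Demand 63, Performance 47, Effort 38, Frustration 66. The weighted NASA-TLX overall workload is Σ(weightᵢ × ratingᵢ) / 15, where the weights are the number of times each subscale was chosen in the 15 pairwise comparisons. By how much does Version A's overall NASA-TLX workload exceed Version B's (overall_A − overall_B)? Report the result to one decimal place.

Version A weighted sum = 4·31 + 1·12 + 1·67 + 3·47 + 2·51 + 4·43 = 124 + 12 + 67 + 141 + 102 + 172 = 618; overall_A = 618/15 = 41.2000.
Version B weighted sum = 4·9 + 1·5 + 1·63 + 3·47 + 2·38 + 4·66 = 36 + 5 + 63 + 141 + 76 + 264 = 585; overall_B = 585/15 = 39.0000.
Difference = 41.2000 − 39.0000 = 2.2000 ≈ 2.2.

2.2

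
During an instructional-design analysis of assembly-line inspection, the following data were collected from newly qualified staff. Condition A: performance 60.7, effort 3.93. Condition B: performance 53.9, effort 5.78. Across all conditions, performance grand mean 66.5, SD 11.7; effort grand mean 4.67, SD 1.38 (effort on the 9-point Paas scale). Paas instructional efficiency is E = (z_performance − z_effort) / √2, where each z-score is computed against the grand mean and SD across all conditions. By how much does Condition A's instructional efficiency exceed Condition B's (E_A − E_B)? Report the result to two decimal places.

1.36

Condition A: z_P = (60.7 − 66.5)/11.7 = -0.4957; z_E = (3.93 − 4.67)/1.38 = -0.5362; E_A = (-0.4957 − (-0.5362))/√2 = 0.0286.
Condition B: z_P = (53.9 − 66.5)/11.7 = -1.0769; z_E = (5.78 − 4.67)/1.38 = 0.8043; E_B = (-1.0769 − 0.8043)/√2 = -1.3302.
E_A − E_B = 0.0286 − (-1.3302) = 1.3588 ≈ 1.36.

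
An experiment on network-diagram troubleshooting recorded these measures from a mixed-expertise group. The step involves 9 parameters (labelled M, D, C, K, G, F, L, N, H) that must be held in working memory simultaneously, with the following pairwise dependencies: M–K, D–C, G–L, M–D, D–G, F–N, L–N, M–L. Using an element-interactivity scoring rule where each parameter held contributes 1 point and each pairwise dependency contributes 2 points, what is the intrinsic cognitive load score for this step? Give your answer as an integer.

Count of parameters held simultaneously: 9.
Count of pairwise dependencies listed: 8.
Element contribution: 9 × 1 = 9.
Interaction contribution: 8 × 2 = 16.
Intrinsic load = 9 + 16 = 25.

25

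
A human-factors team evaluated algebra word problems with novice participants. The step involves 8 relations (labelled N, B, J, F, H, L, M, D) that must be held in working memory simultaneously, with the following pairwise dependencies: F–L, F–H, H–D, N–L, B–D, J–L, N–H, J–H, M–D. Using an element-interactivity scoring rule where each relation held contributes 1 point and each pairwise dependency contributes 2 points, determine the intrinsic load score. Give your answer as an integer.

26

Count of relations held simultaneously: 8.
Count of pairwise dependencies listed: 9.
Element contribution: 8 × 1 = 8.
Interaction contribution: 9 × 2 = 18.
Intrinsic load = 8 + 18 = 26.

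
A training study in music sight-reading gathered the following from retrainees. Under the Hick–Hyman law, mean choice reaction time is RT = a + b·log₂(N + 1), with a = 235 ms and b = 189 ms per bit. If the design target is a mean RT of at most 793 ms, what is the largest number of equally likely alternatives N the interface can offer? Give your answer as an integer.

Set 235 + 189·log₂(N + 1) ≤ 793.
log₂(N + 1) ≤ (793 − 235) / 189 = 2.9524.
N + 1 ≤ 2^2.9524 = 7.7404.
N ≤ 6.7404, so the largest integer N is 6.

6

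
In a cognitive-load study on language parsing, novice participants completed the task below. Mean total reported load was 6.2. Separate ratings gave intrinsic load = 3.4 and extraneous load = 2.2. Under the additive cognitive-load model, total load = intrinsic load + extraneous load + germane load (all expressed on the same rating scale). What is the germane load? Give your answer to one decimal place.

0.6

germane load = total − intrinsic − extraneous
             = 6.2 − 3.4 − 2.2 = 0.6.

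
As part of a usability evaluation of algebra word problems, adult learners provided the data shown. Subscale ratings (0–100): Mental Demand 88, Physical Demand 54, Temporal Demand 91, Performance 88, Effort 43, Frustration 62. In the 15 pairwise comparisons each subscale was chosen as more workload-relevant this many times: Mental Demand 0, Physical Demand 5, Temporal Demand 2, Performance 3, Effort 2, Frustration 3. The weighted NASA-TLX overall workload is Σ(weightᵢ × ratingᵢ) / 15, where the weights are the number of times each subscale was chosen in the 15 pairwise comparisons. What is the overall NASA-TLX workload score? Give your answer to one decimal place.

65.9

The tallies are the weights (they sum to 15).
Weighted sum = 0·88 + 5·54 + 2·91 + 3·88 + 2·43 + 3·62
            = 0 + 270 + 182 + 264 + 86 + 186 = 988.
Overall workload = 988 / 15 = 65.8667 ≈ 65.9.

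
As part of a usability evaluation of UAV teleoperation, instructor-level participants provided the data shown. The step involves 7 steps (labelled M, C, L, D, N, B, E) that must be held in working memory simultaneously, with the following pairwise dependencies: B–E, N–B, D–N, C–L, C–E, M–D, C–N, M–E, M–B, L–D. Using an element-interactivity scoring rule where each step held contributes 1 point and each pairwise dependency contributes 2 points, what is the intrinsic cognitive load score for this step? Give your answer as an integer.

Count of steps held simultaneously: 7.
Count of pairwise dependencies listed: 10.
Element contribution: 7 × 1 = 7.
Interaction contribution: 10 × 2 = 20.
Intrinsic load = 7 + 20 = 27.

27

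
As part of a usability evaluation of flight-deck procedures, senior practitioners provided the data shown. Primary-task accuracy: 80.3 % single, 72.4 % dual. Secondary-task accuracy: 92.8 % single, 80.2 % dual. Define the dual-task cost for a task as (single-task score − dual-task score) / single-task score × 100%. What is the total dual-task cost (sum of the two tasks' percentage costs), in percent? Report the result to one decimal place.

23.4

Primary cost = (80.3 − 72.4) / 80.3 × 100% = 9.8381%.
Secondary cost = (92.8 − 80.2) / 92.8 × 100% = 13.5776%.
Total = 9.8381% + 13.5776% = 23.4157% ≈ 23.4%.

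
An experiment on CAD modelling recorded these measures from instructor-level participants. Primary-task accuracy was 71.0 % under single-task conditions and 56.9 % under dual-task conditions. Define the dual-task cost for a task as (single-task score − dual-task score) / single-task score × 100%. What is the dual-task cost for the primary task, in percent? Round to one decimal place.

Cost = (71.0 − 56.9) / 71.0 × 100%
     = 14.1000 / 71.0 × 100% = 19.8592%.
≈ 19.9%.

19.9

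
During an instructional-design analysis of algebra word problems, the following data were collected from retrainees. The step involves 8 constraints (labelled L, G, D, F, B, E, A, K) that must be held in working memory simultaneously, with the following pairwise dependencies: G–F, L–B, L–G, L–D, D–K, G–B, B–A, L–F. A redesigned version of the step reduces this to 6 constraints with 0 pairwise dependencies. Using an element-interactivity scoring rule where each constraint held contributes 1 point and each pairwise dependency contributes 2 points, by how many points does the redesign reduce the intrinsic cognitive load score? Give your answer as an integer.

18

Original: 8 × 1 + 8 × 2 = 8 + 16 = 24.
Redesigned: 6 × 1 + 0 × 2 = 6 + 0 = 6.
Reduction = 24 − 6 = 18.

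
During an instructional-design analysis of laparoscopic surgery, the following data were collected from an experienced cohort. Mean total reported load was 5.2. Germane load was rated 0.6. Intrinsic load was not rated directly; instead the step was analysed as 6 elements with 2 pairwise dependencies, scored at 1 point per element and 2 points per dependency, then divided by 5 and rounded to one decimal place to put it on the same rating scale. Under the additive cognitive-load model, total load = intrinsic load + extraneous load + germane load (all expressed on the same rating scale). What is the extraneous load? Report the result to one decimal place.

2.6

Intrinsic (element-interactivity): (6 × 1 + 2 × 2) / 5 = 10 / 5 = 2.0000 → 2.0.
extraneous load = total − intrinsic − germane
             = 5.2 − 2.0 − 0.6 = 2.6.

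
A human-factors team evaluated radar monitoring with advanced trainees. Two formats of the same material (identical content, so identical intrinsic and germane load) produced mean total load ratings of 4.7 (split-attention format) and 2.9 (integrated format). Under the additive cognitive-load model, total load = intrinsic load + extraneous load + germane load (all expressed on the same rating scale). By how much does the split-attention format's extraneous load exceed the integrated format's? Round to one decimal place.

1.8

Intrinsic and germane load are equal across formats, so the difference in total load equals the difference in extraneous load.
Extraneous-load difference = 4.7 − 2.9 = 1.8.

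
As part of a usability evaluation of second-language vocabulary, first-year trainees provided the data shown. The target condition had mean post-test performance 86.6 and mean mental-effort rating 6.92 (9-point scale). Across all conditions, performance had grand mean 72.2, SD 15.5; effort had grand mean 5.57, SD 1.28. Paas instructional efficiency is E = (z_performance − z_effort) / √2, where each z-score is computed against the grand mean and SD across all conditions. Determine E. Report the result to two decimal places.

z_performance = (86.6 − 72.2) / 15.5 = 14.4000 / 15.5 = 0.9290.
z_effort = (6.92 − 5.57) / 1.28 = 1.3500 / 1.28 = 1.0547.
z_P − z_E = 0.9290 − 1.0547 = -0.1257.
E = -0.1257 / √2 = -0.1257 / 1.41421 = -0.0889 ≈ -0.09.

-0.09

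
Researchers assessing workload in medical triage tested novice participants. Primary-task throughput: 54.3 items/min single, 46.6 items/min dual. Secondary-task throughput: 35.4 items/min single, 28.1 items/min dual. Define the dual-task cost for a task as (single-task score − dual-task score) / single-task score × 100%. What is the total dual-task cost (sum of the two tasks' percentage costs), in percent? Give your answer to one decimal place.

Primary cost = (54.3 − 46.6) / 54.3 × 100% = 14.1805%.
Secondary cost = (35.4 − 28.1) / 35.4 × 100% = 20.6215%.
Total = 14.1805% + 20.6215% = 34.8020% ≈ 34.8%.

34.8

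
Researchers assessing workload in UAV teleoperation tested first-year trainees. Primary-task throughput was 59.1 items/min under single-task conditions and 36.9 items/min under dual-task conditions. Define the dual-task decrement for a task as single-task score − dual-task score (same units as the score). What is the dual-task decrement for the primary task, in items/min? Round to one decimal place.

22.2

Decrement = 59.1 − 36.9 = 22.2000 items/min ≈ 22.2 items/min.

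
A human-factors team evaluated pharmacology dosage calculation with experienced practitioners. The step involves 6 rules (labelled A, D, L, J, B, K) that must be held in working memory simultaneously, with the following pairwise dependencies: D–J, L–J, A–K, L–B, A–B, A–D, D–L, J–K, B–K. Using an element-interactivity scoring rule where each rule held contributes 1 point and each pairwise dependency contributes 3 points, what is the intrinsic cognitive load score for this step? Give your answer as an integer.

Count of rules held simultaneously: 6.
Count of pairwise dependencies listed: 9.
Element contribution: 6 × 1 = 6.
Interaction contribution: 9 × 3 = 27.
Intrinsic load = 6 + 27 = 33.

33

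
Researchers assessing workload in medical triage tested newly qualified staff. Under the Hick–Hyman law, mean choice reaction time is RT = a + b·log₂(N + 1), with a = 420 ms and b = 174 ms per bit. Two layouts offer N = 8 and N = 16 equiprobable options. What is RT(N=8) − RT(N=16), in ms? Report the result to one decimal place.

-159.7

RT(8) = 420 + 174·log₂(9) = 420 + 174·3.1699 = 971.5626 ms.
RT(16) = 420 + 174·log₂(17) = 420 + 174·4.0875 = 1131.2250 ms.
Difference = 971.5626 − 1131.2250 = -159.6624 ≈ -159.7 ms.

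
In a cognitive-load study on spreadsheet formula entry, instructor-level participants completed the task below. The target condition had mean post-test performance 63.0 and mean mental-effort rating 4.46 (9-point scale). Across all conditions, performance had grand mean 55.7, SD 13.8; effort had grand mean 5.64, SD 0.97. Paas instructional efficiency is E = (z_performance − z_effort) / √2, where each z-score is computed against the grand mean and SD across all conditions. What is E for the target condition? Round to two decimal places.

1.23

z_performance = (63.0 − 55.7) / 13.8 = 7.3000 / 13.8 = 0.5290.
z_effort = (4.46 − 5.64) / 0.97 = -1.1800 / 0.97 = -1.2165.
z_P − z_E = 0.5290 − (-1.2165) = 1.7455.
E = 1.7455 / √2 = 1.7455 / 1.41421 = 1.2343 ≈ 1.23.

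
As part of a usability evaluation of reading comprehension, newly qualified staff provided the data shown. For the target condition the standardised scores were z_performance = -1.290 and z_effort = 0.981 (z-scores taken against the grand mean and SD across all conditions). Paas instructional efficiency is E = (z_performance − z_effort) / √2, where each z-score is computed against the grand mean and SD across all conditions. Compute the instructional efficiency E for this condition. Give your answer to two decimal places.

z_P − z_E = -1.290 − 0.981 = -2.2710.
E = -2.2710 / √2 = -2.2710 / 1.41421 = -1.6058 ≈ -1.61.

-1.61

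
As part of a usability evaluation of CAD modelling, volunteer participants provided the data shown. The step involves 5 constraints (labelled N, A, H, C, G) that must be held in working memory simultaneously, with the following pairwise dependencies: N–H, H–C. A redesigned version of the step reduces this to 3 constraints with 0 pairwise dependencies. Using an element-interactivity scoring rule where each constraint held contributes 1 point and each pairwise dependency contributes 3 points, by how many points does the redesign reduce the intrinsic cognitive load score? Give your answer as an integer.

Original: 5 × 1 + 2 × 3 = 5 + 6 = 11.
Redesigned: 3 × 1 + 0 × 3 = 3 + 0 = 3.
Reduction = 11 − 3 = 8.

8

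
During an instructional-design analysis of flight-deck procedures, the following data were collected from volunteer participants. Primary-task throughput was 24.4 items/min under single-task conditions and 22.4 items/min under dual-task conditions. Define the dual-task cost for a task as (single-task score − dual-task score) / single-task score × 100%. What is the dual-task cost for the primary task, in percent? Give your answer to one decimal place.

8.2

Cost = (24.4 − 22.4) / 24.4 × 100%
     = 2.0000 / 24.4 × 100% = 8.1967%.
≈ 8.2%.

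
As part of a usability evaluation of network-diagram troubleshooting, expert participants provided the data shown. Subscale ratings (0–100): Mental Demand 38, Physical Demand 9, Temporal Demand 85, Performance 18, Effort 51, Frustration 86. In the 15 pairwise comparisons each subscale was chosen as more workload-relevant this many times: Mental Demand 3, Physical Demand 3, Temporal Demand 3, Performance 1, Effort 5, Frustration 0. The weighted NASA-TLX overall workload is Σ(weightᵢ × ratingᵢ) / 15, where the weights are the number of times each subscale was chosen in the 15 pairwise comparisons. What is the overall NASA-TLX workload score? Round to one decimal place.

The tallies are the weights (they sum to 15).
Weighted sum = 3·38 + 3·9 + 3·85 + 1·18 + 5·51 + 0·86
            = 114 + 27 + 255 + 18 + 255 + 0 = 669.
Overall workload = 669 / 15 = 44.6000 ≈ 44.6.

44.6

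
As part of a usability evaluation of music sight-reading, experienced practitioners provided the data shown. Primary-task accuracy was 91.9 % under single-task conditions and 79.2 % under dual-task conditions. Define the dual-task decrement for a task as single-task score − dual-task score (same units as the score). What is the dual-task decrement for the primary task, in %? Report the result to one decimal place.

12.7

Decrement = 91.9 − 79.2 = 12.7000 % ≈ 12.7 %.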